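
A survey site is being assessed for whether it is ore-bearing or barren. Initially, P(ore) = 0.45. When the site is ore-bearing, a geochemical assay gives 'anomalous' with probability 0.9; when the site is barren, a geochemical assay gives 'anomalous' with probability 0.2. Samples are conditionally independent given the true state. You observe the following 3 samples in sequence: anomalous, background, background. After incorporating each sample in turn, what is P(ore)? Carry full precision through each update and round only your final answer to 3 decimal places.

Apply Bayes' rule sequentially, carrying P(ore) forward.
After 'anomalous': P(ore) = 0.9·0.4500 / (0.9·0.4500 + 0.2·0.5500) ≈ 0.7864
After 'background': P(ore) = 0.1·0.7864 / (0.1·0.7864 + 0.8·0.2136) ≈ 0.3152
After 'background': P(ore) = 0.1·0.3152 / (0.1·0.3152 + 0.8·0.6848) ≈ 0.0544

0.054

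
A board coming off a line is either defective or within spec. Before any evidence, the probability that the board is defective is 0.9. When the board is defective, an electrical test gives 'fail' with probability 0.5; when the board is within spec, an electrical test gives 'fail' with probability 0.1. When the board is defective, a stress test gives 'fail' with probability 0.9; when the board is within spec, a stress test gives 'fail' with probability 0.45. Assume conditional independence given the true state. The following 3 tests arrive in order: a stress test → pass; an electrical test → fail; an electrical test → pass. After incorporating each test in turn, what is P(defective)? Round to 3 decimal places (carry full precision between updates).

0.820

Each posterior becomes the prior for the next update.
After a stress test='pass': P(defective) = 0.1·0.9000 / (0.1·0.9000 + 0.55·0.1000) ≈ 0.6207
After an electrical test='fail': P(defective) = 0.5·0.6207 / (0.5·0.6207 + 0.1·0.3793) ≈ 0.8911
After an electrical test='pass': P(defective) = 0.5·0.8911 / (0.5·0.8911 + 0.9·0.1089) ≈ 0.8197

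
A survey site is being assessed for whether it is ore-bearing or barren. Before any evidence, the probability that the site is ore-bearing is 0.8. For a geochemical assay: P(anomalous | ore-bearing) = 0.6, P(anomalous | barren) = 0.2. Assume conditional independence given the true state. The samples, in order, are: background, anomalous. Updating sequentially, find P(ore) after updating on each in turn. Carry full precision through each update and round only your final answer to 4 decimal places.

After 'background': P(ore) = 0.4·0.8000 / (0.4·0.8000 + 0.8·0.2000) ≈ 0.6667
After 'anomalous': P(ore) = 0.6·0.6667 / (0.6·0.6667 + 0.2·0.3333) ≈ 0.8571

0.8571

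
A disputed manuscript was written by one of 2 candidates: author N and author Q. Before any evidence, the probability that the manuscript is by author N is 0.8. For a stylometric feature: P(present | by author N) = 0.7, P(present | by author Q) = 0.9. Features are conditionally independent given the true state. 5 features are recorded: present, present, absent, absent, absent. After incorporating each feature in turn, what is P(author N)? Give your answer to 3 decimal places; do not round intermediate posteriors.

0.985

Apply Bayes' rule sequentially, carrying P(author N) forward.
After 'present': P(author N) = 0.7·0.8000 / (0.7·0.8000 + 0.9·0.2000) ≈ 0.7568
After 'present': P(author N) = 0.7·0.7568 / (0.7·0.7568 + 0.9·0.2432) ≈ 0.7076
After 'absent': P(author N) = 0.3·0.7076 / (0.3·0.7076 + 0.1·0.2924) ≈ 0.8789
After 'absent': P(author N) = 0.3·0.8789 / (0.3·0.8789 + 0.1·0.1211) ≈ 0.9561
After 'absent': P(author N) = 0.3·0.9561 / (0.3·0.9561 + 0.1·0.0439) ≈ 0.9849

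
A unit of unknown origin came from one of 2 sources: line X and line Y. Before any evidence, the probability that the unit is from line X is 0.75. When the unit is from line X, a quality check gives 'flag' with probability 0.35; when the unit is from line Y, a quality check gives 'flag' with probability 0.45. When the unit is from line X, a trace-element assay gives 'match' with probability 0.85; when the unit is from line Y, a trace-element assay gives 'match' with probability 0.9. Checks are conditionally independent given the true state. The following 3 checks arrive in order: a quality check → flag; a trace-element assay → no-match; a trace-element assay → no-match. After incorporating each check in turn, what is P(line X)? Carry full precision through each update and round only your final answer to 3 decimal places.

After a quality check='flag': P(line X) = 0.35·0.7500 / (0.35·0.7500 + 0.45·0.2500) ≈ 0.7000
After a trace-element assay='no-match': P(line X) = 0.15·0.7000 / (0.15·0.7000 + 0.1·0.3000) ≈ 0.7778
After a trace-element assay='no-match': P(line X) = 0.15·0.7778 / (0.15·0.7778 + 0.1·0.2222) ≈ 0.8400

0.840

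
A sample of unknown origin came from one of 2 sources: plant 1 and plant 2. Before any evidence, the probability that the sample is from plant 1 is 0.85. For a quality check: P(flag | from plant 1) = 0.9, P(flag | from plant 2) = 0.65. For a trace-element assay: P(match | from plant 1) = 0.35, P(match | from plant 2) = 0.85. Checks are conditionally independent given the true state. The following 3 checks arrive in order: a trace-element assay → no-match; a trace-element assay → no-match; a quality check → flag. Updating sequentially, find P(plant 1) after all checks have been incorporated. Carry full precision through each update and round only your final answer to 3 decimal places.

0.993

After a trace-element assay='no-match': P(plant 1) = 0.65·0.8500 / (0.65·0.8500 + 0.15·0.1500) ≈ 0.9609
After a trace-element assay='no-match': P(plant 1) = 0.65·0.9609 / (0.65·0.9609 + 0.15·0.0391) ≈ 0.9907
After a quality check='flag': P(plant 1) = 0.9·0.9907 / (0.9·0.9907 + 0.65·0.0093) ≈ 0.9933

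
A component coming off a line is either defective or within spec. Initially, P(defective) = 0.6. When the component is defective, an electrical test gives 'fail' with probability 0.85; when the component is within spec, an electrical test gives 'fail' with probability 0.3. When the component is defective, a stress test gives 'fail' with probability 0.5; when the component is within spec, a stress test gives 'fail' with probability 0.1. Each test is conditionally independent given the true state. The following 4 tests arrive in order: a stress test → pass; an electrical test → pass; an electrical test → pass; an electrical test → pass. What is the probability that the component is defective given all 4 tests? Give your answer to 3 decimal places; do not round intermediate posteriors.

Each posterior becomes the prior for the next update.
After a stress test='pass': P(defective) = 0.5·0.6000 / (0.5·0.6000 + 0.9·0.4000) ≈ 0.4545
After an electrical test='pass': P(defective) = 0.15·0.4545 / (0.15·0.4545 + 0.7·0.5455) ≈ 0.1515
After an electrical test='pass': P(defective) = 0.15·0.1515 / (0.15·0.1515 + 0.7·0.8485) ≈ 0.0369
After an electrical test='pass': P(defective) = 0.15·0.0369 / (0.15·0.0369 + 0.7·0.9631) ≈ 0.0081

0.008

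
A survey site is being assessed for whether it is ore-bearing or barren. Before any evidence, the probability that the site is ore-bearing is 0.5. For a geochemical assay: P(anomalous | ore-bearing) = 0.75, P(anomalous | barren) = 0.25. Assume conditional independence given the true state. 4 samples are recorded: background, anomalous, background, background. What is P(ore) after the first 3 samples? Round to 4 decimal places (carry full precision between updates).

0.2500

After 'background': P(ore) = 0.25·0.5000 / (0.25·0.5000 + 0.75·0.5000) ≈ 0.2500
After 'anomalous': P(ore) = 0.75·0.2500 / (0.75·0.2500 + 0.25·0.7500) ≈ 0.5000
After 'background': P(ore) = 0.25·0.5000 / (0.25·0.5000 + 0.75·0.5000) ≈ 0.2500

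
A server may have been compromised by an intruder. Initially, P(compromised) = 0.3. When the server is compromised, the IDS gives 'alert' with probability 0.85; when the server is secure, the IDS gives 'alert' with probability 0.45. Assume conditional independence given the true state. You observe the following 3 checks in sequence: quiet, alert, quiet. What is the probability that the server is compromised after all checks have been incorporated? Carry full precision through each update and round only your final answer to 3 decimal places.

Apply Bayes' rule sequentially, carrying P(compromised) forward.
After 'quiet': P(compromised) = 0.15·0.3000 / (0.15·0.3000 + 0.55·0.7000) ≈ 0.1047
After 'alert': P(compromised) = 0.85·0.1047 / (0.85·0.1047 + 0.45·0.8953) ≈ 0.1809
After 'quiet': P(compromised) = 0.15·0.1809 / (0.15·0.1809 + 0.55·0.8191) ≈ 0.0568

0.057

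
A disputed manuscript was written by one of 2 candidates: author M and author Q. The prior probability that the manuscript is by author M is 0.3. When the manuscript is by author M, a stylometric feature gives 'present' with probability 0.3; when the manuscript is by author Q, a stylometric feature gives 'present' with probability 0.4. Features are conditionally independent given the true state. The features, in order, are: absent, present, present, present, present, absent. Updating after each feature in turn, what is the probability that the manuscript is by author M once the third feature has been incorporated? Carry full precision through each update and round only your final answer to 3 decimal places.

0.220

After 'absent': P(author M) = 0.7·0.3000 / (0.7·0.3000 + 0.6·0.7000) ≈ 0.3333
After 'present': P(author M) = 0.3·0.3333 / (0.3·0.3333 + 0.4·0.6667) ≈ 0.2727
After 'present': P(author M) = 0.3·0.2727 / (0.3·0.2727 + 0.4·0.7273) ≈ 0.2195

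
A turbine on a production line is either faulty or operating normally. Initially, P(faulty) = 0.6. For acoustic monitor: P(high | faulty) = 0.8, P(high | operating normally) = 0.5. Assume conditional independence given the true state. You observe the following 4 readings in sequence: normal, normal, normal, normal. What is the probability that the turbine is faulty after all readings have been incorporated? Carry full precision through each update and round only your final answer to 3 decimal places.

0.037

After 'normal': P(faulty) = 0.2·0.6000 / (0.2·0.6000 + 0.5·0.4000) ≈ 0.3750
After 'normal': P(faulty) = 0.2·0.3750 / (0.2·0.3750 + 0.5·0.6250) ≈ 0.1935
After 'normal': P(faulty) = 0.2·0.1935 / (0.2·0.1935 + 0.5·0.8065) ≈ 0.0876
After 'normal': P(faulty) = 0.2·0.0876 / (0.2·0.0876 + 0.5·0.9124) ≈ 0.0370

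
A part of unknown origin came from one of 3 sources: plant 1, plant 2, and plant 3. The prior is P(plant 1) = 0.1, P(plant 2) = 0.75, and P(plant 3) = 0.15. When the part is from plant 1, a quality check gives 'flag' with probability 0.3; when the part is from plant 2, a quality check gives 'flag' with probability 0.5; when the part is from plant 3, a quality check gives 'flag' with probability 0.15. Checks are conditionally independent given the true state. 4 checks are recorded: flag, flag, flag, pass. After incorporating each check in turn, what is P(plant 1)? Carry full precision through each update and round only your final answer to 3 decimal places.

0.038

After 'flag': normaliser = 0.3·0.1000 + 0.5·0.7500 + 0.15·0.1500; P(plant 1) ≈ 0.0702, P(plant 2) ≈ 0.8772, P(plant 3) ≈ 0.0526
After 'flag': normaliser = 0.3·0.0702 + 0.5·0.8772 + 0.15·0.0526; P(plant 1) ≈ 0.0450, P(plant 2) ≈ 0.9381, P(plant 3) ≈ 0.0169
After 'flag': normaliser = 0.3·0.0450 + 0.5·0.9381 + 0.15·0.0169; P(plant 1) ≈ 0.0278, P(plant 2) ≈ 0.9669, P(plant 3) ≈ 0.0052
After 'pass': normaliser = 0.7·0.0278 + 0.5·0.9669 + 0.85·0.0052; P(plant 1) ≈ 0.0384, P(plant 2) ≈ 0.9528, P(plant 3) ≈ 0.0087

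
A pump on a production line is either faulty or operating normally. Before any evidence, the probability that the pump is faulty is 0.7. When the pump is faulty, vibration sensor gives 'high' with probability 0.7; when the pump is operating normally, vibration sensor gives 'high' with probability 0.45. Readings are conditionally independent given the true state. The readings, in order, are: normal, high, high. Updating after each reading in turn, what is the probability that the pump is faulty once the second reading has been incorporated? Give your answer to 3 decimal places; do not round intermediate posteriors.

0.664

Apply Bayes' rule sequentially, carrying P(faulty) forward.
After 'normal': P(faulty) = 0.3·0.7000 / (0.3·0.7000 + 0.55·0.3000) ≈ 0.5600
After 'high': P(faulty) = 0.7·0.5600 / (0.7·0.5600 + 0.45·0.4400) ≈ 0.6644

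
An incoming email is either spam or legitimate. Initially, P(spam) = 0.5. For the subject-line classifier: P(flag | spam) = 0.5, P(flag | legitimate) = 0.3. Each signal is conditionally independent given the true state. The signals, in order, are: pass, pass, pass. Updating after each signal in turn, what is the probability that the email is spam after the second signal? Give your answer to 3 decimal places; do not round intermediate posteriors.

0.338

Apply Bayes' rule sequentially, carrying P(spam) forward.
After 'pass': P(spam) = 0.5·0.5000 / (0.5·0.5000 + 0.7·0.5000) ≈ 0.4167
After 'pass': P(spam) = 0.5·0.4167 / (0.5·0.4167 + 0.7·0.5833) ≈ 0.3378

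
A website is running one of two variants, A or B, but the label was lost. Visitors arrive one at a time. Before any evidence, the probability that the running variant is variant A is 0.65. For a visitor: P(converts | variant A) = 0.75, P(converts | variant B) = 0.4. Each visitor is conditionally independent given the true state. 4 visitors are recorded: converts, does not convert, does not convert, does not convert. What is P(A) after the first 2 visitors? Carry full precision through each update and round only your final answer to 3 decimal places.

0.592

Apply Bayes' rule sequentially, carrying P(A) forward.
After 'converts': P(A) = 0.75·0.6500 / (0.75·0.6500 + 0.4·0.3500) ≈ 0.7769
After 'does not convert': P(A) = 0.25·0.7769 / (0.25·0.7769 + 0.6·0.2231) ≈ 0.5920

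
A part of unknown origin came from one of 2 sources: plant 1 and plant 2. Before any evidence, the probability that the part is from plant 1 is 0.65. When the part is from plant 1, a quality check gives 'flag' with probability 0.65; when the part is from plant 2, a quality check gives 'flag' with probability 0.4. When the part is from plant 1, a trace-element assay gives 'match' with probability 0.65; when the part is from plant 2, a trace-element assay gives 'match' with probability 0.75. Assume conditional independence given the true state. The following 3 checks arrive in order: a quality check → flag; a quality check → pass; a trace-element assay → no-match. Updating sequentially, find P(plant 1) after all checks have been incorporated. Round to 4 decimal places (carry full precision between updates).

After a quality check='flag': P(plant 1) = 0.65·0.6500 / (0.65·0.6500 + 0.4·0.3500) ≈ 0.7511
After a quality check='pass': P(plant 1) = 0.35·0.7511 / (0.35·0.7511 + 0.6·0.2489) ≈ 0.6377
After a trace-element assay='no-match': P(plant 1) = 0.35·0.6377 / (0.35·0.6377 + 0.25·0.3623) ≈ 0.7114

0.7114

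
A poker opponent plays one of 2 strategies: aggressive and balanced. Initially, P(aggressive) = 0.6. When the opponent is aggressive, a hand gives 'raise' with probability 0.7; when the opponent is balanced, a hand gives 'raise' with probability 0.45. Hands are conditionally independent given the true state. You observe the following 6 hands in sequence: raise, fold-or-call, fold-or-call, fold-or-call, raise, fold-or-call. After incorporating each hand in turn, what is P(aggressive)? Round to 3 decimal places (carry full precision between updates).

0.243

Apply Bayes' rule sequentially, carrying P(aggressive) forward.
After 'raise': P(aggressive) = 0.7·0.6000 / (0.7·0.6000 + 0.45·0.4000) ≈ 0.7000
After 'fold-or-call': P(aggressive) = 0.3·0.7000 / (0.3·0.7000 + 0.55·0.3000) ≈ 0.5600
After 'fold-or-call': P(aggressive) = 0.3·0.5600 / (0.3·0.5600 + 0.55·0.4400) ≈ 0.4098
After 'fold-or-call': P(aggressive) = 0.3·0.4098 / (0.3·0.4098 + 0.55·0.5902) ≈ 0.2747
After 'raise': P(aggressive) = 0.7·0.2747 / (0.7·0.2747 + 0.45·0.7253) ≈ 0.3707
After 'fold-or-call': P(aggressive) = 0.3·0.3707 / (0.3·0.3707 + 0.55·0.6293) ≈ 0.2432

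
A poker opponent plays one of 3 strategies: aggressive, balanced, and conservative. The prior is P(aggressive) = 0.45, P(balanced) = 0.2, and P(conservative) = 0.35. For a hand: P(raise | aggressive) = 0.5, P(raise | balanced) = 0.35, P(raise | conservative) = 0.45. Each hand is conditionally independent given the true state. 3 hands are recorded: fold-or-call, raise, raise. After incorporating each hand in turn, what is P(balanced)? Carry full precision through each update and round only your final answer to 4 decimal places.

0.1433

After 'fold-or-call': normaliser = 0.5·0.4500 + 0.65·0.2000 + 0.55·0.3500; P(aggressive) ≈ 0.4110, P(balanced) ≈ 0.2374, P(conservative) ≈ 0.3516
After 'raise': normaliser = 0.5·0.4110 + 0.35·0.2374 + 0.45·0.3516; P(aggressive) ≈ 0.4599, P(balanced) ≈ 0.1860, P(conservative) ≈ 0.3541
After 'raise': normaliser = 0.5·0.4599 + 0.35·0.1860 + 0.45·0.3541; P(aggressive) ≈ 0.5060, P(balanced) ≈ 0.1433, P(conservative) ≈ 0.3507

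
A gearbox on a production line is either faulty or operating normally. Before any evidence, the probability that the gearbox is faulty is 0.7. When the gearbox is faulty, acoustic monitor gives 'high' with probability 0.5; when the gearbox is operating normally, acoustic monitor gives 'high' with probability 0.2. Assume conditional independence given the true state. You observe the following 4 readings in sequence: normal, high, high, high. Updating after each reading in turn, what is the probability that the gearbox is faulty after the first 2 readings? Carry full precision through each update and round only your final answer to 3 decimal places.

0.785

After 'normal': P(faulty) = 0.5·0.7000 / (0.5·0.7000 + 0.8·0.3000) ≈ 0.5932
After 'high': P(faulty) = 0.5·0.5932 / (0.5·0.5932 + 0.2·0.4068) ≈ 0.7848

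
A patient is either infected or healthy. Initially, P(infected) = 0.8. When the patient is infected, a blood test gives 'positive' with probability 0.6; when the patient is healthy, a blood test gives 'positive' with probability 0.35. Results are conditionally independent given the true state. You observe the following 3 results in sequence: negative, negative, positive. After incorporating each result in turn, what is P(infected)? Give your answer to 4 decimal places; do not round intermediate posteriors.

After 'negative': P(infected) = 0.4·0.8000 / (0.4·0.8000 + 0.65·0.2000) ≈ 0.7111
After 'negative': P(infected) = 0.4·0.7111 / (0.4·0.7111 + 0.65·0.2889) ≈ 0.6024
After 'positive': P(infected) = 0.6·0.6024 / (0.6·0.6024 + 0.35·0.3976) ≈ 0.7220

0.7220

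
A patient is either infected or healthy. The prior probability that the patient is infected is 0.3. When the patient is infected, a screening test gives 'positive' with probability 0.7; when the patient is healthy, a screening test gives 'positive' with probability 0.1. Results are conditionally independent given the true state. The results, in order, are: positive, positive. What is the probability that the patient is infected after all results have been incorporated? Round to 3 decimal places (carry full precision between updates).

After 'positive': P(infected) = 0.7·0.3000 / (0.7·0.3000 + 0.1·0.7000) ≈ 0.7500
After 'positive': P(infected) = 0.7·0.7500 / (0.7·0.7500 + 0.1·0.2500) ≈ 0.9545

0.955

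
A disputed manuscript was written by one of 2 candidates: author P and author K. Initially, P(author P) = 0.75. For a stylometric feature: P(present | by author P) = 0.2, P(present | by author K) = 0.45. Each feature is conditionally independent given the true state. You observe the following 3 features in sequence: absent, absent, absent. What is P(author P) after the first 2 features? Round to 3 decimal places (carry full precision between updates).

0.864

After 'absent': P(author P) = 0.8·0.7500 / (0.8·0.7500 + 0.55·0.2500) ≈ 0.8136
After 'absent': P(author P) = 0.8·0.8136 / (0.8·0.8136 + 0.55·0.1864) ≈ 0.8639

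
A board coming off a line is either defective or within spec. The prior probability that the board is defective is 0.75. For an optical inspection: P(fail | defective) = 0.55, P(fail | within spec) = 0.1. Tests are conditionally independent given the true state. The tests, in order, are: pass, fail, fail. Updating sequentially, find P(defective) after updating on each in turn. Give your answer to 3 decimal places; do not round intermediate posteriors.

0.978

After 'pass': P(defective) = 0.45·0.7500 / (0.45·0.7500 + 0.9·0.2500) ≈ 0.6000
After 'fail': P(defective) = 0.55·0.6000 / (0.55·0.6000 + 0.1·0.4000) ≈ 0.8919
After 'fail': P(defective) = 0.55·0.8919 / (0.55·0.8919 + 0.1·0.1081) ≈ 0.9784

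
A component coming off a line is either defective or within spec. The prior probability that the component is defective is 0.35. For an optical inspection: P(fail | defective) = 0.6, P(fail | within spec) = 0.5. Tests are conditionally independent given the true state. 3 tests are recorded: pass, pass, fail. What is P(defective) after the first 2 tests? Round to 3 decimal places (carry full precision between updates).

0.256

After 'pass': P(defective) = 0.4·0.3500 / (0.4·0.3500 + 0.5·0.6500) ≈ 0.3011
After 'pass': P(defective) = 0.4·0.3011 / (0.4·0.3011 + 0.5·0.6989) ≈ 0.2563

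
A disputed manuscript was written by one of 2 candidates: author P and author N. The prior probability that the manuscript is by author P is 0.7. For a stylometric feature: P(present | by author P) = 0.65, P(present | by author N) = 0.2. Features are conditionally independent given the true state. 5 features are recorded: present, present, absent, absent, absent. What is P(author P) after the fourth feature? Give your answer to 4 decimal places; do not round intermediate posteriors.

Each posterior becomes the prior for the next update.
After 'present': P(author P) = 0.65·0.7000 / (0.65·0.7000 + 0.2·0.3000) ≈ 0.8835
After 'present': P(author P) = 0.65·0.8835 / (0.65·0.8835 + 0.2·0.1165) ≈ 0.9610
After 'absent': P(author P) = 0.35·0.9610 / (0.35·0.9610 + 0.8·0.0390) ≈ 0.9151
After 'absent': P(author P) = 0.35·0.9151 / (0.35·0.9151 + 0.8·0.0849) ≈ 0.8251

0.8251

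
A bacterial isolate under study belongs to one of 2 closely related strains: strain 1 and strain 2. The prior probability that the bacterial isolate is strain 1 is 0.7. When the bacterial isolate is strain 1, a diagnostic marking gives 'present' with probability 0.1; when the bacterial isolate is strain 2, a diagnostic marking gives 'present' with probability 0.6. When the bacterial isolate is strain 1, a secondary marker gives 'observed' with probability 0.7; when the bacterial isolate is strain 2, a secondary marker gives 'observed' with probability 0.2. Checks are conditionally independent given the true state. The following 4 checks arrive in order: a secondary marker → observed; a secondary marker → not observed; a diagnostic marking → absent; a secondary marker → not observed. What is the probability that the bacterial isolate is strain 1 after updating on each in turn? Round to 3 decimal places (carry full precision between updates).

Apply Bayes' rule sequentially, carrying P(strain 1) forward.
After a secondary marker='observed': P(strain 1) = 0.7·0.7000 / (0.7·0.7000 + 0.2·0.3000) ≈ 0.8909
After a secondary marker='not observed': P(strain 1) = 0.3·0.8909 / (0.3·0.8909 + 0.8·0.1091) ≈ 0.7538
After a diagnostic marking='absent': P(strain 1) = 0.9·0.7538 / (0.9·0.7538 + 0.4·0.2462) ≈ 0.8733
After a secondary marker='not observed': P(strain 1) = 0.3·0.8733 / (0.3·0.8733 + 0.8·0.1267) ≈ 0.7210

0.721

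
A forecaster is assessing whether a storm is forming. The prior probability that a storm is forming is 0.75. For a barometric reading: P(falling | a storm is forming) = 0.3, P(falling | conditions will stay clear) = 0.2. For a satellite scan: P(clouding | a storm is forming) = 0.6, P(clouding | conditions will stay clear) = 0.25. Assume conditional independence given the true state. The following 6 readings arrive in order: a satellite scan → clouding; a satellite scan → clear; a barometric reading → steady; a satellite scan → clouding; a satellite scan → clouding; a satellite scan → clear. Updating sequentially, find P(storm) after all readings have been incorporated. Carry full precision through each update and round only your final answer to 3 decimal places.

Apply Bayes' rule sequentially, carrying P(storm) forward.
After a satellite scan='clouding': P(storm) = 0.6·0.7500 / (0.6·0.7500 + 0.25·0.2500) ≈ 0.8780
After a satellite scan='clear': P(storm) = 0.4·0.8780 / (0.4·0.8780 + 0.75·0.1220) ≈ 0.7934
After a barometric reading='steady': P(storm) = 0.7·0.7934 / (0.7·0.7934 + 0.8·0.2066) ≈ 0.7706
After a satellite scan='clouding': P(storm) = 0.6·0.7706 / (0.6·0.7706 + 0.25·0.2294) ≈ 0.8897
After a satellite scan='clouding': P(storm) = 0.6·0.8897 / (0.6·0.8897 + 0.25·0.1103) ≈ 0.9509
After a satellite scan='clear': P(storm) = 0.4·0.9509 / (0.4·0.9509 + 0.75·0.0491) ≈ 0.9117

0.912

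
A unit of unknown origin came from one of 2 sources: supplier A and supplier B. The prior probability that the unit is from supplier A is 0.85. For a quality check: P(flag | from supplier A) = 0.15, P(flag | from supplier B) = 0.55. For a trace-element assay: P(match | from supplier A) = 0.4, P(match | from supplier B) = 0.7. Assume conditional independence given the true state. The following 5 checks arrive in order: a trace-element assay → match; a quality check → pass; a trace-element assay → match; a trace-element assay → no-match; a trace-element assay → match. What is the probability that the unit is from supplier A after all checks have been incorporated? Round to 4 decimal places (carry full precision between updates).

0.7998

After a trace-element assay='match': P(supplier A) = 0.4·0.8500 / (0.4·0.8500 + 0.7·0.1500) ≈ 0.7640
After a quality check='pass': P(supplier A) = 0.85·0.7640 / (0.85·0.7640 + 0.45·0.2360) ≈ 0.8595
After a trace-element assay='match': P(supplier A) = 0.4·0.8595 / (0.4·0.8595 + 0.7·0.1405) ≈ 0.7775
After a trace-element assay='no-match': P(supplier A) = 0.6·0.7775 / (0.6·0.7775 + 0.3·0.2225) ≈ 0.8748
After a trace-element assay='match': P(supplier A) = 0.4·0.8748 / (0.4·0.8748 + 0.7·0.1252) ≈ 0.7998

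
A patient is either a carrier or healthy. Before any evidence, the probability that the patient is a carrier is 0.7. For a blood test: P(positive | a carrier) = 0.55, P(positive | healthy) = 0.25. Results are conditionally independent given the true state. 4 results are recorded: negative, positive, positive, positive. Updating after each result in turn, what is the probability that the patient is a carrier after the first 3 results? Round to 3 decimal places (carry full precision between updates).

After 'negative': P(carrier) = 0.45·0.7000 / (0.45·0.7000 + 0.75·0.3000) ≈ 0.5833
After 'positive': P(carrier) = 0.55·0.5833 / (0.55·0.5833 + 0.25·0.4167) ≈ 0.7549
After 'positive': P(carrier) = 0.55·0.7549 / (0.55·0.7549 + 0.25·0.2451) ≈ 0.8714

0.871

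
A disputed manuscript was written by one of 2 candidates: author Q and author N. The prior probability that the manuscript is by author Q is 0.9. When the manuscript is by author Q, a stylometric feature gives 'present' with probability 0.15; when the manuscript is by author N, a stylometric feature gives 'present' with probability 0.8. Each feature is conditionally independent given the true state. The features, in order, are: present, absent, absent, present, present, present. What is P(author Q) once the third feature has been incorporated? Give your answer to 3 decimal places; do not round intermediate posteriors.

0.968

After 'present': P(author Q) = 0.15·0.9000 / (0.15·0.9000 + 0.8·0.1000) ≈ 0.6279
After 'absent': P(author Q) = 0.85·0.6279 / (0.85·0.6279 + 0.2·0.3721) ≈ 0.8776
After 'absent': P(author Q) = 0.85·0.8776 / (0.85·0.8776 + 0.2·0.1224) ≈ 0.9682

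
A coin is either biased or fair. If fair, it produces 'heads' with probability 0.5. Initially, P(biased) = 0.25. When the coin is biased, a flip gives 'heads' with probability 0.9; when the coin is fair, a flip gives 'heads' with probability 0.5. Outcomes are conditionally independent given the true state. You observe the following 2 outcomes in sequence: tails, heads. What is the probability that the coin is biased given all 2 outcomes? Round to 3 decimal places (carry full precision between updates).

0.107

After 'tails': P(biased) = 0.1·0.2500 / (0.1·0.2500 + 0.5·0.7500) ≈ 0.0625
After 'heads': P(biased) = 0.9·0.0625 / (0.9·0.0625 + 0.5·0.9375) ≈ 0.1071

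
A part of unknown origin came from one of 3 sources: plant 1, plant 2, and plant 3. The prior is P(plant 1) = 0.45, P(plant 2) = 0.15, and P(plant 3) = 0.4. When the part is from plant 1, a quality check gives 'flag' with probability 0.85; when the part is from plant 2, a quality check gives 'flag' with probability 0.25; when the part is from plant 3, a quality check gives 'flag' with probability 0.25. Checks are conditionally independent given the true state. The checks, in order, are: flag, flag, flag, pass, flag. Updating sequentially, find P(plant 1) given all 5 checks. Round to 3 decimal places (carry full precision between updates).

After 'flag': normaliser = 0.85·0.4500 + 0.25·0.1500 + 0.25·0.4000; P(plant 1) ≈ 0.7356, P(plant 2) ≈ 0.0721, P(plant 3) ≈ 0.1923
After 'flag': normaliser = 0.85·0.7356 + 0.25·0.0721 + 0.25·0.1923; P(plant 1) ≈ 0.9044, P(plant 2) ≈ 0.0261, P(plant 3) ≈ 0.0695
After 'flag': normaliser = 0.85·0.9044 + 0.25·0.0261 + 0.25·0.0695; P(plant 1) ≈ 0.9698, P(plant 2) ≈ 0.0082, P(plant 3) ≈ 0.0219
After 'pass': normaliser = 0.15·0.9698 + 0.75·0.0082 + 0.75·0.0219; P(plant 1) ≈ 0.8654, P(plant 2) ≈ 0.0367, P(plant 3) ≈ 0.0979
After 'flag': normaliser = 0.85·0.8654 + 0.25·0.0367 + 0.25·0.0979; P(plant 1) ≈ 0.9563, P(plant 2) ≈ 0.0119, P(plant 3) ≈ 0.0318

0.956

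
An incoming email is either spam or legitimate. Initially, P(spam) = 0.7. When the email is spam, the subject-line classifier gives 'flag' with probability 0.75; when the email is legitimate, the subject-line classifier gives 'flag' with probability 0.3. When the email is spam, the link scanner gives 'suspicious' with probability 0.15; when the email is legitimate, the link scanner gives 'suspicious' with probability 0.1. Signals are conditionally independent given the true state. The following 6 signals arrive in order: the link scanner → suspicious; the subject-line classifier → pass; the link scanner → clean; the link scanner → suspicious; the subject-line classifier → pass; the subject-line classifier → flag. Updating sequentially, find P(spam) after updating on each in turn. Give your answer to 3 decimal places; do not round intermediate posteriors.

0.613

After the link scanner='suspicious': P(spam) = 0.15·0.7000 / (0.15·0.7000 + 0.1·0.3000) ≈ 0.7778
After the subject-line classifier='pass': P(spam) = 0.25·0.7778 / (0.25·0.7778 + 0.7·0.2222) ≈ 0.5556
After the link scanner='clean': P(spam) = 0.85·0.5556 / (0.85·0.5556 + 0.9·0.4444) ≈ 0.5414
After the link scanner='suspicious': P(spam) = 0.15·0.5414 / (0.15·0.5414 + 0.1·0.4586) ≈ 0.6391
After the subject-line classifier='pass': P(spam) = 0.25·0.6391 / (0.25·0.6391 + 0.7·0.3609) ≈ 0.3874
After the subject-line classifier='flag': P(spam) = 0.75·0.3874 / (0.75·0.3874 + 0.3·0.6126) ≈ 0.6126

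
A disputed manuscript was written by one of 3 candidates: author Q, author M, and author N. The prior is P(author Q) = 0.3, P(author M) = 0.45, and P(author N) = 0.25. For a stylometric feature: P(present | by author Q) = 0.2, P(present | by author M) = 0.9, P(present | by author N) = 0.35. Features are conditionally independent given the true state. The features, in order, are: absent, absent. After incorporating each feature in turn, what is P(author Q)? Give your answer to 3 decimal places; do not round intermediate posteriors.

0.635

Apply Bayes' rule sequentially, carrying P(author Q) forward.
After 'absent': normaliser = 0.8·0.3000 + 0.1·0.4500 + 0.65·0.2500; P(author Q) ≈ 0.5363, P(author M) ≈ 0.1006, P(author N) ≈ 0.3631
After 'absent': normaliser = 0.8·0.5363 + 0.1·0.1006 + 0.65·0.3631; P(author Q) ≈ 0.6355, P(author M) ≈ 0.0149, P(author N) ≈ 0.3496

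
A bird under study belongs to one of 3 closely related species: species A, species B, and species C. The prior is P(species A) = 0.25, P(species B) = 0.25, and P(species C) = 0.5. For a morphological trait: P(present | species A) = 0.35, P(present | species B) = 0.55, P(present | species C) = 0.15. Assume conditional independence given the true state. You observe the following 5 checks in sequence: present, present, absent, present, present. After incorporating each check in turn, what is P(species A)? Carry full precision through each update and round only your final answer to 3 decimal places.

After 'present': normaliser = 0.35·0.2500 + 0.55·0.2500 + 0.15·0.5000; P(species A) ≈ 0.2917, P(species B) ≈ 0.4583, P(species C) ≈ 0.2500
After 'present': normaliser = 0.35·0.2917 + 0.55·0.4583 + 0.15·0.2500; P(species A) ≈ 0.2606, P(species B) ≈ 0.6436, P(species C) ≈ 0.0957
After 'absent': normaliser = 0.65·0.2606 + 0.45·0.6436 + 0.85·0.0957; P(species A) ≈ 0.3135, P(species B) ≈ 0.5359, P(species C) ≈ 0.1506
After 'present': normaliser = 0.35·0.3135 + 0.55·0.5359 + 0.15·0.1506; P(species A) ≈ 0.2569, P(species B) ≈ 0.6902, P(species C) ≈ 0.0529
After 'present': normaliser = 0.35·0.2569 + 0.55·0.6902 + 0.15·0.0529; P(species A) ≈ 0.1883, P(species B) ≈ 0.7951, P(species C) ≈ 0.0166

0.188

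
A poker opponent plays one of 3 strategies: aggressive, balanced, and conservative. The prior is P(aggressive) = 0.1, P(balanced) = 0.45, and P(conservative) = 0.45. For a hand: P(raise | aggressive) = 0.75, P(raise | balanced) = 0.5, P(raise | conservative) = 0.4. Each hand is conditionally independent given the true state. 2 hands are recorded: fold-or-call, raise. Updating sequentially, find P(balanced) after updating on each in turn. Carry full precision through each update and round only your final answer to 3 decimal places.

0.470

Apply Bayes' rule sequentially, carrying P(balanced) forward.
After 'fold-or-call': normaliser = 0.25·0.1000 + 0.5·0.4500 + 0.6·0.4500; P(aggressive) ≈ 0.0481, P(balanced) ≈ 0.4327, P(conservative) ≈ 0.5192
After 'raise': normaliser = 0.75·0.0481 + 0.5·0.4327 + 0.4·0.5192; P(aggressive) ≈ 0.0784, P(balanced) ≈ 0.4702, P(conservative) ≈ 0.4514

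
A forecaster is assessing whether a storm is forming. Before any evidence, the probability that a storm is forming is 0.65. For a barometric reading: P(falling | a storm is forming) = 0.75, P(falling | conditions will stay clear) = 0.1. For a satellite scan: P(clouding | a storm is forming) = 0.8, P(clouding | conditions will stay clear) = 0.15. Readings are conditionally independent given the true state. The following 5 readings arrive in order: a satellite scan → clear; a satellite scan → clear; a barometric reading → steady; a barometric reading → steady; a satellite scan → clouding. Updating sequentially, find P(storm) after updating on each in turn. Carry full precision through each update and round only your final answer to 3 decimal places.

0.041

After a satellite scan='clear': P(storm) = 0.2·0.6500 / (0.2·0.6500 + 0.85·0.3500) ≈ 0.3041
After a satellite scan='clear': P(storm) = 0.2·0.3041 / (0.2·0.3041 + 0.85·0.6959) ≈ 0.0932
After a barometric reading='steady': P(storm) = 0.25·0.0932 / (0.25·0.0932 + 0.9·0.9068) ≈ 0.0278
After a barometric reading='steady': P(storm) = 0.25·0.0278 / (0.25·0.0278 + 0.9·0.9722) ≈ 0.0079
After a satellite scan='clouding': P(storm) = 0.8·0.0079 / (0.8·0.0079 + 0.15·0.9921) ≈ 0.0406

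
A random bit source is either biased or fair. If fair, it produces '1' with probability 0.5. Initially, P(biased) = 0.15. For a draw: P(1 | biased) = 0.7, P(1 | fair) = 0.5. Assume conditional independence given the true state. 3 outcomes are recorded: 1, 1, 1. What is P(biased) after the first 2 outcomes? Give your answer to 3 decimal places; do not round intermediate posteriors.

After '1': P(biased) = 0.7·0.1500 / (0.7·0.1500 + 0.5·0.8500) ≈ 0.1981
After '1': P(biased) = 0.7·0.1981 / (0.7·0.1981 + 0.5·0.8019) ≈ 0.2570

0.257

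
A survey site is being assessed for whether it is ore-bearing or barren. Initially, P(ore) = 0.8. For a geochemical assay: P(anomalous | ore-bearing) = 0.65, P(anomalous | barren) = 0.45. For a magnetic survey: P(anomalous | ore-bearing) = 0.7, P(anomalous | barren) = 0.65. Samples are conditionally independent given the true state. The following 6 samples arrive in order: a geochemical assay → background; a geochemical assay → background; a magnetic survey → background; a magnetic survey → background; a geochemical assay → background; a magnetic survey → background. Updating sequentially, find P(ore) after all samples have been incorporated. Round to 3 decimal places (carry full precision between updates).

0.394

After a geochemical assay='background': P(ore) = 0.35·0.8000 / (0.35·0.8000 + 0.55·0.2000) ≈ 0.7179
After a geochemical assay='background': P(ore) = 0.35·0.7179 / (0.35·0.7179 + 0.55·0.2821) ≈ 0.6183
After a magnetic survey='background': P(ore) = 0.3·0.6183 / (0.3·0.6183 + 0.35·0.3817) ≈ 0.5813
After a magnetic survey='background': P(ore) = 0.3·0.5813 / (0.3·0.5813 + 0.35·0.4187) ≈ 0.5434
After a geochemical assay='background': P(ore) = 0.35·0.5434 / (0.35·0.5434 + 0.55·0.4566) ≈ 0.4310
After a magnetic survey='background': P(ore) = 0.3·0.4310 / (0.3·0.4310 + 0.35·0.5690) ≈ 0.3936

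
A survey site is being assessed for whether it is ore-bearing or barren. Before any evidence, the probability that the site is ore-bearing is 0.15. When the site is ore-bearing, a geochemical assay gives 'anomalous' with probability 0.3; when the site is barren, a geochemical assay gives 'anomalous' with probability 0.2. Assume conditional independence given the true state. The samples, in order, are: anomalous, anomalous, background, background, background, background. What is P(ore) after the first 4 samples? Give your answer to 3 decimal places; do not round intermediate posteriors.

Each posterior becomes the prior for the next update.
After 'anomalous': P(ore) = 0.3·0.1500 / (0.3·0.1500 + 0.2·0.8500) ≈ 0.2093
After 'anomalous': P(ore) = 0.3·0.2093 / (0.3·0.2093 + 0.2·0.7907) ≈ 0.2842
After 'background': P(ore) = 0.7·0.2842 / (0.7·0.2842 + 0.8·0.7158) ≈ 0.2578
After 'background': P(ore) = 0.7·0.2578 / (0.7·0.2578 + 0.8·0.7422) ≈ 0.2331

0.233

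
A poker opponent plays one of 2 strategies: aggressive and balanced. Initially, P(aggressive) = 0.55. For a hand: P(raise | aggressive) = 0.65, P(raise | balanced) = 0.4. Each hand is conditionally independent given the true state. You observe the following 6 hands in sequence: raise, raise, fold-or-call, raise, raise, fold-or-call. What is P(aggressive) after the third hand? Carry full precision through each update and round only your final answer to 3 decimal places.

After 'raise': P(aggressive) = 0.65·0.5500 / (0.65·0.5500 + 0.4·0.4500) ≈ 0.6651
After 'raise': P(aggressive) = 0.65·0.6651 / (0.65·0.6651 + 0.4·0.3349) ≈ 0.7634
After 'fold-or-call': P(aggressive) = 0.35·0.7634 / (0.35·0.7634 + 0.6·0.2366) ≈ 0.6531

0.653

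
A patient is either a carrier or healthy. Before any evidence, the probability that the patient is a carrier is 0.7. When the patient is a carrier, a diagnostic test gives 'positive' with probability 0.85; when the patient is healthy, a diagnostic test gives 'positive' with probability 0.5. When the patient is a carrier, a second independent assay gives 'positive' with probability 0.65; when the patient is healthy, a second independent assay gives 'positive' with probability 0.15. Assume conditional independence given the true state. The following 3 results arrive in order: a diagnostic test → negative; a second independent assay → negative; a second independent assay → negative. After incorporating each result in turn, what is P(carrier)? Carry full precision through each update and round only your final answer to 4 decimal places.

0.1061

After a diagnostic test='negative': P(carrier) = 0.15·0.7000 / (0.15·0.7000 + 0.5·0.3000) ≈ 0.4118
After a second independent assay='negative': P(carrier) = 0.35·0.4118 / (0.35·0.4118 + 0.85·0.5882) ≈ 0.2237
After a second independent assay='negative': P(carrier) = 0.35·0.2237 / (0.35·0.2237 + 0.85·0.7763) ≈ 0.1061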